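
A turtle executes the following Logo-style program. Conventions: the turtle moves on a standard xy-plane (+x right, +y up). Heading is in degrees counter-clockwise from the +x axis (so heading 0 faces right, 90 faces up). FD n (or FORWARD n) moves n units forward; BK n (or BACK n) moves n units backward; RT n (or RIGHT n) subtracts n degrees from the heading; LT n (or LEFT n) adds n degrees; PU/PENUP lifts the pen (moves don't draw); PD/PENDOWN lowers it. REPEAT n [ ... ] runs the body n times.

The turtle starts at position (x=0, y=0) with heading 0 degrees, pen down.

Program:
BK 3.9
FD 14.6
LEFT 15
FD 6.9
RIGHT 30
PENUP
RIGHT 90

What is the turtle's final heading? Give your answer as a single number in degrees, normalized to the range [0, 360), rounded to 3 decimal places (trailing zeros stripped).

Executing turtle program step by step:
Start: pos=(0,0), heading=0, pen down
BK 3.9: (0,0) -> (-3.9,0) [heading=0, draw]
FD 14.6: (-3.9,0) -> (10.7,0) [heading=0, draw]
LT 15: heading 0 -> 15
FD 6.9: (10.7,0) -> (17.365,1.786) [heading=15, draw]
RT 30: heading 15 -> 345
PU: pen up
RT 90: heading 345 -> 255
Final: pos=(17.365,1.786), heading=255, 3 segment(s) drawn

Answer: 255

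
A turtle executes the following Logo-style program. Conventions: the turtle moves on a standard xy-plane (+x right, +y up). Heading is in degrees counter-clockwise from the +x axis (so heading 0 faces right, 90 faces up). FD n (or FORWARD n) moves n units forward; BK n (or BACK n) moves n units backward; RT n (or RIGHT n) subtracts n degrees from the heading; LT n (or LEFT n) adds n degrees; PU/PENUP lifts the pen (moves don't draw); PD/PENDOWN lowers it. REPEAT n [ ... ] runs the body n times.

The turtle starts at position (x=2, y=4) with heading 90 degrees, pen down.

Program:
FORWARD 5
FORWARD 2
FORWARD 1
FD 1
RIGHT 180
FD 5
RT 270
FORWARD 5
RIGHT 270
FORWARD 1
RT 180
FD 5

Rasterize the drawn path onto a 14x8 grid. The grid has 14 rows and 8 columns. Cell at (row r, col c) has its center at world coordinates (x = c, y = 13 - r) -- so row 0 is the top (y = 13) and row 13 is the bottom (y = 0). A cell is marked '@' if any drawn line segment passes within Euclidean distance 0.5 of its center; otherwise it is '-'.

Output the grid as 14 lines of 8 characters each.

Answer: --@-----
--@-----
--@-----
--@-----
--@----@
--@@@@@@
--@----@
--@----@
--@----@
--@----@
--------
--------
--------
--------

Derivation:
Segment 0: (2,4) -> (2,9)
Segment 1: (2,9) -> (2,11)
Segment 2: (2,11) -> (2,12)
Segment 3: (2,12) -> (2,13)
Segment 4: (2,13) -> (2,8)
Segment 5: (2,8) -> (7,8)
Segment 6: (7,8) -> (7,9)
Segment 7: (7,9) -> (7,4)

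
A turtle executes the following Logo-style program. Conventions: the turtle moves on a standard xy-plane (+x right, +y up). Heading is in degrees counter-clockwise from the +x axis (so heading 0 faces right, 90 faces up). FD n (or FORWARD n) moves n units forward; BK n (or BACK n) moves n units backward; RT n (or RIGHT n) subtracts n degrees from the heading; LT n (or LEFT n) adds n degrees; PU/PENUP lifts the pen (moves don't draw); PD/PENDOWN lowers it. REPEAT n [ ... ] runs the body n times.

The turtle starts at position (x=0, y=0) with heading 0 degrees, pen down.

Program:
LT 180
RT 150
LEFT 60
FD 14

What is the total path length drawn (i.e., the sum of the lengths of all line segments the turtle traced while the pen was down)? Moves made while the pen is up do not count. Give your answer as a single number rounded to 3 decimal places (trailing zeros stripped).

Executing turtle program step by step:
Start: pos=(0,0), heading=0, pen down
LT 180: heading 0 -> 180
RT 150: heading 180 -> 30
LT 60: heading 30 -> 90
FD 14: (0,0) -> (0,14) [heading=90, draw]
Final: pos=(0,14), heading=90, 1 segment(s) drawn

Segment lengths:
  seg 1: (0,0) -> (0,14), length = 14
Total = 14

Answer: 14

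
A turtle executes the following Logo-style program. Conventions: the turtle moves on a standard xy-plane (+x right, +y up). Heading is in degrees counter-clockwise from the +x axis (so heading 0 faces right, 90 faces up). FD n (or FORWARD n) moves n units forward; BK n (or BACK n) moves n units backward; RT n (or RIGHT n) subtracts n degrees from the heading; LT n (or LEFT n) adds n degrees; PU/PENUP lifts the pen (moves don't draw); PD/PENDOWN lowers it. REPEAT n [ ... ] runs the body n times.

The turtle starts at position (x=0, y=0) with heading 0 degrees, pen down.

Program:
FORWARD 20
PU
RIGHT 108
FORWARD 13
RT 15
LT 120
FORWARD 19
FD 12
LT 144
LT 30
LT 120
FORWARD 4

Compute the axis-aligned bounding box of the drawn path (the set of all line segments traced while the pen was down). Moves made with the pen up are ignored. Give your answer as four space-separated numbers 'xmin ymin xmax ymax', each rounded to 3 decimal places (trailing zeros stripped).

Executing turtle program step by step:
Start: pos=(0,0), heading=0, pen down
FD 20: (0,0) -> (20,0) [heading=0, draw]
PU: pen up
RT 108: heading 0 -> 252
FD 13: (20,0) -> (15.983,-12.364) [heading=252, move]
RT 15: heading 252 -> 237
LT 120: heading 237 -> 357
FD 19: (15.983,-12.364) -> (34.957,-13.358) [heading=357, move]
FD 12: (34.957,-13.358) -> (46.94,-13.986) [heading=357, move]
LT 144: heading 357 -> 141
LT 30: heading 141 -> 171
LT 120: heading 171 -> 291
FD 4: (46.94,-13.986) -> (48.374,-17.72) [heading=291, move]
Final: pos=(48.374,-17.72), heading=291, 1 segment(s) drawn

Segment endpoints: x in {0, 20}, y in {0}
xmin=0, ymin=0, xmax=20, ymax=0

Answer: 0 0 20 0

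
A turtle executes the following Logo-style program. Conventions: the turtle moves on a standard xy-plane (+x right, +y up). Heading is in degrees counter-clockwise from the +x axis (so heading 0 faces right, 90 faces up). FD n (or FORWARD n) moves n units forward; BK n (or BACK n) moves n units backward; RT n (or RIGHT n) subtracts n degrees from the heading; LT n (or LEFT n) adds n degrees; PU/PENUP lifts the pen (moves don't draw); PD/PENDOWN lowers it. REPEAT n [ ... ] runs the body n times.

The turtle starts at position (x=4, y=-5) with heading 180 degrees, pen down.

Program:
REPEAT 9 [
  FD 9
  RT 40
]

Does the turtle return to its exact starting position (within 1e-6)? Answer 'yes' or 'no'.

Answer: yes

Derivation:
Executing turtle program step by step:
Start: pos=(4,-5), heading=180, pen down
REPEAT 9 [
  -- iteration 1/9 --
  FD 9: (4,-5) -> (-5,-5) [heading=180, draw]
  RT 40: heading 180 -> 140
  -- iteration 2/9 --
  FD 9: (-5,-5) -> (-11.894,0.785) [heading=140, draw]
  RT 40: heading 140 -> 100
  -- iteration 3/9 --
  FD 9: (-11.894,0.785) -> (-13.457,9.648) [heading=100, draw]
  RT 40: heading 100 -> 60
  -- iteration 4/9 --
  FD 9: (-13.457,9.648) -> (-8.957,17.443) [heading=60, draw]
  RT 40: heading 60 -> 20
  -- iteration 5/9 --
  FD 9: (-8.957,17.443) -> (-0.5,20.521) [heading=20, draw]
  RT 40: heading 20 -> 340
  -- iteration 6/9 --
  FD 9: (-0.5,20.521) -> (7.957,17.443) [heading=340, draw]
  RT 40: heading 340 -> 300
  -- iteration 7/9 --
  FD 9: (7.957,17.443) -> (12.457,9.648) [heading=300, draw]
  RT 40: heading 300 -> 260
  -- iteration 8/9 --
  FD 9: (12.457,9.648) -> (10.894,0.785) [heading=260, draw]
  RT 40: heading 260 -> 220
  -- iteration 9/9 --
  FD 9: (10.894,0.785) -> (4,-5) [heading=220, draw]
  RT 40: heading 220 -> 180
]
Final: pos=(4,-5), heading=180, 9 segment(s) drawn

Start position: (4, -5)
Final position: (4, -5)
Distance = 0; < 1e-6 -> CLOSED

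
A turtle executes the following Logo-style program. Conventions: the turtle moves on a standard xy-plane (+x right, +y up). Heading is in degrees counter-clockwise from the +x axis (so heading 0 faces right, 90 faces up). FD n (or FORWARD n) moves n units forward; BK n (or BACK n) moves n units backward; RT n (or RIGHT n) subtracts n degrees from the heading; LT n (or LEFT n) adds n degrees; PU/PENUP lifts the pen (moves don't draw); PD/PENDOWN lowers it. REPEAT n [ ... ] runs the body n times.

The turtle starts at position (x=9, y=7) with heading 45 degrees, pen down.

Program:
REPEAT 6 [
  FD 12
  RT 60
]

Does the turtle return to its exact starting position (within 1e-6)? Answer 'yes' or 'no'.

Executing turtle program step by step:
Start: pos=(9,7), heading=45, pen down
REPEAT 6 [
  -- iteration 1/6 --
  FD 12: (9,7) -> (17.485,15.485) [heading=45, draw]
  RT 60: heading 45 -> 345
  -- iteration 2/6 --
  FD 12: (17.485,15.485) -> (29.076,12.379) [heading=345, draw]
  RT 60: heading 345 -> 285
  -- iteration 3/6 --
  FD 12: (29.076,12.379) -> (32.182,0.788) [heading=285, draw]
  RT 60: heading 285 -> 225
  -- iteration 4/6 --
  FD 12: (32.182,0.788) -> (23.697,-7.697) [heading=225, draw]
  RT 60: heading 225 -> 165
  -- iteration 5/6 --
  FD 12: (23.697,-7.697) -> (12.106,-4.591) [heading=165, draw]
  RT 60: heading 165 -> 105
  -- iteration 6/6 --
  FD 12: (12.106,-4.591) -> (9,7) [heading=105, draw]
  RT 60: heading 105 -> 45
]
Final: pos=(9,7), heading=45, 6 segment(s) drawn

Start position: (9, 7)
Final position: (9, 7)
Distance = 0; < 1e-6 -> CLOSED

Answer: yes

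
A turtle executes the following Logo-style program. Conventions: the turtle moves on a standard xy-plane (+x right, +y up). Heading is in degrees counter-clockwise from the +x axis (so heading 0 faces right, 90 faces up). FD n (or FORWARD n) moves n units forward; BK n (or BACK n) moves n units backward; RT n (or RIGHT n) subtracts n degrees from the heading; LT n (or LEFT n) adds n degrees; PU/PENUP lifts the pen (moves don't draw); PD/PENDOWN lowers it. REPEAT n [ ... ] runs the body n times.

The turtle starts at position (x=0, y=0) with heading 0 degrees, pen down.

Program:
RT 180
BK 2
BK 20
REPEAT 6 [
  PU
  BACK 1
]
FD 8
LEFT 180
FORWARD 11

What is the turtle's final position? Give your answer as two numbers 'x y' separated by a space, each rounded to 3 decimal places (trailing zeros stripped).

Executing turtle program step by step:
Start: pos=(0,0), heading=0, pen down
RT 180: heading 0 -> 180
BK 2: (0,0) -> (2,0) [heading=180, draw]
BK 20: (2,0) -> (22,0) [heading=180, draw]
REPEAT 6 [
  -- iteration 1/6 --
  PU: pen up
  BK 1: (22,0) -> (23,0) [heading=180, move]
  -- iteration 2/6 --
  PU: pen up
  BK 1: (23,0) -> (24,0) [heading=180, move]
  -- iteration 3/6 --
  PU: pen up
  BK 1: (24,0) -> (25,0) [heading=180, move]
  -- iteration 4/6 --
  PU: pen up
  BK 1: (25,0) -> (26,0) [heading=180, move]
  -- iteration 5/6 --
  PU: pen up
  BK 1: (26,0) -> (27,0) [heading=180, move]
  -- iteration 6/6 --
  PU: pen up
  BK 1: (27,0) -> (28,0) [heading=180, move]
]
FD 8: (28,0) -> (20,0) [heading=180, move]
LT 180: heading 180 -> 0
FD 11: (20,0) -> (31,0) [heading=0, move]
Final: pos=(31,0), heading=0, 2 segment(s) drawn

Answer: 31 0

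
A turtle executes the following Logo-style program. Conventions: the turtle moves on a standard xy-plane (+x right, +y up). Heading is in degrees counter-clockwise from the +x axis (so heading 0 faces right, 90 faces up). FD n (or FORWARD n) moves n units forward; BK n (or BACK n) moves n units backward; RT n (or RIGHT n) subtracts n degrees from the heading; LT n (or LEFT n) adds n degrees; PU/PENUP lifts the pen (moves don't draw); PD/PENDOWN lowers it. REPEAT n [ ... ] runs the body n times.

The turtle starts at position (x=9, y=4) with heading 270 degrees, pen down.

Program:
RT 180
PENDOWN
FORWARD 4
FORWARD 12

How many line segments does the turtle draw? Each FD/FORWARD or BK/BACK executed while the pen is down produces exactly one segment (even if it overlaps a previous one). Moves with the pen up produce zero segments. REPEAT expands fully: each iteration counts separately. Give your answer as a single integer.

Executing turtle program step by step:
Start: pos=(9,4), heading=270, pen down
RT 180: heading 270 -> 90
PD: pen down
FD 4: (9,4) -> (9,8) [heading=90, draw]
FD 12: (9,8) -> (9,20) [heading=90, draw]
Final: pos=(9,20), heading=90, 2 segment(s) drawn
Segments drawn: 2

Answer: 2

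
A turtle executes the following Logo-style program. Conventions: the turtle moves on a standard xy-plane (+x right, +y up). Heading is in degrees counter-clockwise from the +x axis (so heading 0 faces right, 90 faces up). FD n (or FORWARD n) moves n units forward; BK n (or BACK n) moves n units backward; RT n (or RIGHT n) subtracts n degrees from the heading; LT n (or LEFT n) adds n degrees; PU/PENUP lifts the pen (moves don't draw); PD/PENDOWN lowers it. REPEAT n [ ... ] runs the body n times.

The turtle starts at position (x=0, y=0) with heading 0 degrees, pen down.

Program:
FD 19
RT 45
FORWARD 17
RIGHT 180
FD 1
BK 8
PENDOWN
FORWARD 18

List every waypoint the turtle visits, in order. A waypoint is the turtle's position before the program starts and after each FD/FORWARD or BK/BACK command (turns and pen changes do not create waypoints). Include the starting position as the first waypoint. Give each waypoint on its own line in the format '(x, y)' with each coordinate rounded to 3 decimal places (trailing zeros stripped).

Answer: (0, 0)
(19, 0)
(31.021, -12.021)
(30.314, -11.314)
(35.971, -16.971)
(23.243, -4.243)

Derivation:
Executing turtle program step by step:
Start: pos=(0,0), heading=0, pen down
FD 19: (0,0) -> (19,0) [heading=0, draw]
RT 45: heading 0 -> 315
FD 17: (19,0) -> (31.021,-12.021) [heading=315, draw]
RT 180: heading 315 -> 135
FD 1: (31.021,-12.021) -> (30.314,-11.314) [heading=135, draw]
BK 8: (30.314,-11.314) -> (35.971,-16.971) [heading=135, draw]
PD: pen down
FD 18: (35.971,-16.971) -> (23.243,-4.243) [heading=135, draw]
Final: pos=(23.243,-4.243), heading=135, 5 segment(s) drawn
Waypoints (6 total):
(0, 0)
(19, 0)
(31.021, -12.021)
(30.314, -11.314)
(35.971, -16.971)
(23.243, -4.243)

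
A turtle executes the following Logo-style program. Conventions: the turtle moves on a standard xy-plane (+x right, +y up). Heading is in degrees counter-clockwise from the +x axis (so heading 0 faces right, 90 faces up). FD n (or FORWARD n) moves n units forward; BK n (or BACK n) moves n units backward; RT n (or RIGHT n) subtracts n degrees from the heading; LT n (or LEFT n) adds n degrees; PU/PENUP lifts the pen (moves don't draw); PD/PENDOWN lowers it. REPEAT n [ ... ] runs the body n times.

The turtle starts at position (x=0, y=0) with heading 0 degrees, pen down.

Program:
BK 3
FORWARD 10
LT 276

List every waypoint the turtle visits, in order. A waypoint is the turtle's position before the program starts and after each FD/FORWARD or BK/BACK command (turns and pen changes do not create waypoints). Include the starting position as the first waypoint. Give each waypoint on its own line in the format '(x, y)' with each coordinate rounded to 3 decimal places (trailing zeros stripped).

Answer: (0, 0)
(-3, 0)
(7, 0)

Derivation:
Executing turtle program step by step:
Start: pos=(0,0), heading=0, pen down
BK 3: (0,0) -> (-3,0) [heading=0, draw]
FD 10: (-3,0) -> (7,0) [heading=0, draw]
LT 276: heading 0 -> 276
Final: pos=(7,0), heading=276, 2 segment(s) drawn
Waypoints (3 total):
(0, 0)
(-3, 0)
(7, 0)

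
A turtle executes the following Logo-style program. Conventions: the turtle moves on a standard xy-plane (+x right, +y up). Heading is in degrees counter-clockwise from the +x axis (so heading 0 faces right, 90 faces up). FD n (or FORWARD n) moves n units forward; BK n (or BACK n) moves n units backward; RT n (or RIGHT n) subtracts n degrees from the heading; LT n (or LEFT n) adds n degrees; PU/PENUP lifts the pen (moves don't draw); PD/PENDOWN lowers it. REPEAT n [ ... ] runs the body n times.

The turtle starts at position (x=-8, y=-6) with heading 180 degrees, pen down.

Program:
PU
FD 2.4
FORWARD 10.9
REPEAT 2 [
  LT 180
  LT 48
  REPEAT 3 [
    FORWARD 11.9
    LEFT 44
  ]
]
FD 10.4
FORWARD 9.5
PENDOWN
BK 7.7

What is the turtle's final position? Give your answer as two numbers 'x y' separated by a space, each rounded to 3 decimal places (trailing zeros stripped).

Answer: -35.526 52.005

Derivation:
Executing turtle program step by step:
Start: pos=(-8,-6), heading=180, pen down
PU: pen up
FD 2.4: (-8,-6) -> (-10.4,-6) [heading=180, move]
FD 10.9: (-10.4,-6) -> (-21.3,-6) [heading=180, move]
REPEAT 2 [
  -- iteration 1/2 --
  LT 180: heading 180 -> 0
  LT 48: heading 0 -> 48
  REPEAT 3 [
    -- iteration 1/3 --
    FD 11.9: (-21.3,-6) -> (-13.337,2.843) [heading=48, move]
    LT 44: heading 48 -> 92
    -- iteration 2/3 --
    FD 11.9: (-13.337,2.843) -> (-13.753,14.736) [heading=92, move]
    LT 44: heading 92 -> 136
    -- iteration 3/3 --
    FD 11.9: (-13.753,14.736) -> (-22.313,23.003) [heading=136, move]
    LT 44: heading 136 -> 180
  ]
  -- iteration 2/2 --
  LT 180: heading 180 -> 0
  LT 48: heading 0 -> 48
  REPEAT 3 [
    -- iteration 1/3 --
    FD 11.9: (-22.313,23.003) -> (-14.35,31.846) [heading=48, move]
    LT 44: heading 48 -> 92
    -- iteration 2/3 --
    FD 11.9: (-14.35,31.846) -> (-14.765,43.739) [heading=92, move]
    LT 44: heading 92 -> 136
    -- iteration 3/3 --
    FD 11.9: (-14.765,43.739) -> (-23.326,52.005) [heading=136, move]
    LT 44: heading 136 -> 180
  ]
]
FD 10.4: (-23.326,52.005) -> (-33.726,52.005) [heading=180, move]
FD 9.5: (-33.726,52.005) -> (-43.226,52.005) [heading=180, move]
PD: pen down
BK 7.7: (-43.226,52.005) -> (-35.526,52.005) [heading=180, draw]
Final: pos=(-35.526,52.005), heading=180, 1 segment(s) drawn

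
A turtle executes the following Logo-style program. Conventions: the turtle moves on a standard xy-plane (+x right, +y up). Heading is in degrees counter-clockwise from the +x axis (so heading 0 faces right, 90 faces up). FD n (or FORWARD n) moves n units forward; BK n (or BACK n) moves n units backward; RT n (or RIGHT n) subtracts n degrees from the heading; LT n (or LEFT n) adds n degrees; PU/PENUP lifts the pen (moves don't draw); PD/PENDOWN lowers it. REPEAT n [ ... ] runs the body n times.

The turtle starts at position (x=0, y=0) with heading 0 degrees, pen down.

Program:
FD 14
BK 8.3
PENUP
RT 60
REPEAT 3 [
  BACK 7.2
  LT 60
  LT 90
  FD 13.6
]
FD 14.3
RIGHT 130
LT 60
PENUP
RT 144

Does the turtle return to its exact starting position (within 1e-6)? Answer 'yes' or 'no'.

Answer: no

Derivation:
Executing turtle program step by step:
Start: pos=(0,0), heading=0, pen down
FD 14: (0,0) -> (14,0) [heading=0, draw]
BK 8.3: (14,0) -> (5.7,0) [heading=0, draw]
PU: pen up
RT 60: heading 0 -> 300
REPEAT 3 [
  -- iteration 1/3 --
  BK 7.2: (5.7,0) -> (2.1,6.235) [heading=300, move]
  LT 60: heading 300 -> 0
  LT 90: heading 0 -> 90
  FD 13.6: (2.1,6.235) -> (2.1,19.835) [heading=90, move]
  -- iteration 2/3 --
  BK 7.2: (2.1,19.835) -> (2.1,12.635) [heading=90, move]
  LT 60: heading 90 -> 150
  LT 90: heading 150 -> 240
  FD 13.6: (2.1,12.635) -> (-4.7,0.857) [heading=240, move]
  -- iteration 3/3 --
  BK 7.2: (-4.7,0.857) -> (-1.1,7.093) [heading=240, move]
  LT 60: heading 240 -> 300
  LT 90: heading 300 -> 30
  FD 13.6: (-1.1,7.093) -> (10.678,13.893) [heading=30, move]
]
FD 14.3: (10.678,13.893) -> (23.062,21.043) [heading=30, move]
RT 130: heading 30 -> 260
LT 60: heading 260 -> 320
PU: pen up
RT 144: heading 320 -> 176
Final: pos=(23.062,21.043), heading=176, 2 segment(s) drawn

Start position: (0, 0)
Final position: (23.062, 21.043)
Distance = 31.22; >= 1e-6 -> NOT closed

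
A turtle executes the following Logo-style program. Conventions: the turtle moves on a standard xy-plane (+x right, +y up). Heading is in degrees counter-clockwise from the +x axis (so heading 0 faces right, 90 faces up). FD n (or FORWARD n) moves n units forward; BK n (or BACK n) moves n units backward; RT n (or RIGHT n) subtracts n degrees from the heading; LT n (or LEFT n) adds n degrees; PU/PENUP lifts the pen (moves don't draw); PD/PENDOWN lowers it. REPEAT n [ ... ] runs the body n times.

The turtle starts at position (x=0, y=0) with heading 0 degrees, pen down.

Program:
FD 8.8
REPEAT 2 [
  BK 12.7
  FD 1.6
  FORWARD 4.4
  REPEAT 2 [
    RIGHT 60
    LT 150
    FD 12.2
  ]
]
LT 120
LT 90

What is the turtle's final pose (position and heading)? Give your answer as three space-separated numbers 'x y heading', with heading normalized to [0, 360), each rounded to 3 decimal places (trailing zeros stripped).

Executing turtle program step by step:
Start: pos=(0,0), heading=0, pen down
FD 8.8: (0,0) -> (8.8,0) [heading=0, draw]
REPEAT 2 [
  -- iteration 1/2 --
  BK 12.7: (8.8,0) -> (-3.9,0) [heading=0, draw]
  FD 1.6: (-3.9,0) -> (-2.3,0) [heading=0, draw]
  FD 4.4: (-2.3,0) -> (2.1,0) [heading=0, draw]
  REPEAT 2 [
    -- iteration 1/2 --
    RT 60: heading 0 -> 300
    LT 150: heading 300 -> 90
    FD 12.2: (2.1,0) -> (2.1,12.2) [heading=90, draw]
    -- iteration 2/2 --
    RT 60: heading 90 -> 30
    LT 150: heading 30 -> 180
    FD 12.2: (2.1,12.2) -> (-10.1,12.2) [heading=180, draw]
  ]
  -- iteration 2/2 --
  BK 12.7: (-10.1,12.2) -> (2.6,12.2) [heading=180, draw]
  FD 1.6: (2.6,12.2) -> (1,12.2) [heading=180, draw]
  FD 4.4: (1,12.2) -> (-3.4,12.2) [heading=180, draw]
  REPEAT 2 [
    -- iteration 1/2 --
    RT 60: heading 180 -> 120
    LT 150: heading 120 -> 270
    FD 12.2: (-3.4,12.2) -> (-3.4,0) [heading=270, draw]
    -- iteration 2/2 --
    RT 60: heading 270 -> 210
    LT 150: heading 210 -> 0
    FD 12.2: (-3.4,0) -> (8.8,0) [heading=0, draw]
  ]
]
LT 120: heading 0 -> 120
LT 90: heading 120 -> 210
Final: pos=(8.8,0), heading=210, 11 segment(s) drawn

Answer: 8.8 0 210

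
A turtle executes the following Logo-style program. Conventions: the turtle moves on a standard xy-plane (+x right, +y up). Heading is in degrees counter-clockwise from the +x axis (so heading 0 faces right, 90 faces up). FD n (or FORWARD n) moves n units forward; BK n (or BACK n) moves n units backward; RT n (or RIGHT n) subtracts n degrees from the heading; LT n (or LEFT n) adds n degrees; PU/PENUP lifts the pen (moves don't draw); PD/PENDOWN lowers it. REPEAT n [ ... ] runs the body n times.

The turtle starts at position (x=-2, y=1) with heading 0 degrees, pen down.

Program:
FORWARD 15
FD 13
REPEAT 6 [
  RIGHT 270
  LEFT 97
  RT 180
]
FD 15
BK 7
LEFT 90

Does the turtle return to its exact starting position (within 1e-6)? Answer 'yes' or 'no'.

Answer: no

Derivation:
Executing turtle program step by step:
Start: pos=(-2,1), heading=0, pen down
FD 15: (-2,1) -> (13,1) [heading=0, draw]
FD 13: (13,1) -> (26,1) [heading=0, draw]
REPEAT 6 [
  -- iteration 1/6 --
  RT 270: heading 0 -> 90
  LT 97: heading 90 -> 187
  RT 180: heading 187 -> 7
  -- iteration 2/6 --
  RT 270: heading 7 -> 97
  LT 97: heading 97 -> 194
  RT 180: heading 194 -> 14
  -- iteration 3/6 --
  RT 270: heading 14 -> 104
  LT 97: heading 104 -> 201
  RT 180: heading 201 -> 21
  -- iteration 4/6 --
  RT 270: heading 21 -> 111
  LT 97: heading 111 -> 208
  RT 180: heading 208 -> 28
  -- iteration 5/6 --
  RT 270: heading 28 -> 118
  LT 97: heading 118 -> 215
  RT 180: heading 215 -> 35
  -- iteration 6/6 --
  RT 270: heading 35 -> 125
  LT 97: heading 125 -> 222
  RT 180: heading 222 -> 42
]
FD 15: (26,1) -> (37.147,11.037) [heading=42, draw]
BK 7: (37.147,11.037) -> (31.945,6.353) [heading=42, draw]
LT 90: heading 42 -> 132
Final: pos=(31.945,6.353), heading=132, 4 segment(s) drawn

Start position: (-2, 1)
Final position: (31.945, 6.353)
Distance = 34.365; >= 1e-6 -> NOT closed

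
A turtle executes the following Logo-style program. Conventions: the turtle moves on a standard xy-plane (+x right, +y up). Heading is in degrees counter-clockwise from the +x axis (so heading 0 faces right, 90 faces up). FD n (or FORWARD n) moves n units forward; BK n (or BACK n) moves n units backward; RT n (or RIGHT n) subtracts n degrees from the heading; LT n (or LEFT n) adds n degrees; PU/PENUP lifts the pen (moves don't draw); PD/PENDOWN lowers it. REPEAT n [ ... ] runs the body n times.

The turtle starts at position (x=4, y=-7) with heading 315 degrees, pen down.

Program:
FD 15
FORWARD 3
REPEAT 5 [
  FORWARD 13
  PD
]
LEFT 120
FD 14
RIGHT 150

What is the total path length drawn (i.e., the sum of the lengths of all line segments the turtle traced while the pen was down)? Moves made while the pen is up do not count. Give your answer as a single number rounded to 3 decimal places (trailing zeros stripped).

Executing turtle program step by step:
Start: pos=(4,-7), heading=315, pen down
FD 15: (4,-7) -> (14.607,-17.607) [heading=315, draw]
FD 3: (14.607,-17.607) -> (16.728,-19.728) [heading=315, draw]
REPEAT 5 [
  -- iteration 1/5 --
  FD 13: (16.728,-19.728) -> (25.92,-28.92) [heading=315, draw]
  PD: pen down
  -- iteration 2/5 --
  FD 13: (25.92,-28.92) -> (35.113,-38.113) [heading=315, draw]
  PD: pen down
  -- iteration 3/5 --
  FD 13: (35.113,-38.113) -> (44.305,-47.305) [heading=315, draw]
  PD: pen down
  -- iteration 4/5 --
  FD 13: (44.305,-47.305) -> (53.497,-56.497) [heading=315, draw]
  PD: pen down
  -- iteration 5/5 --
  FD 13: (53.497,-56.497) -> (62.69,-65.69) [heading=315, draw]
  PD: pen down
]
LT 120: heading 315 -> 75
FD 14: (62.69,-65.69) -> (66.313,-52.167) [heading=75, draw]
RT 150: heading 75 -> 285
Final: pos=(66.313,-52.167), heading=285, 8 segment(s) drawn

Segment lengths:
  seg 1: (4,-7) -> (14.607,-17.607), length = 15
  seg 2: (14.607,-17.607) -> (16.728,-19.728), length = 3
  seg 3: (16.728,-19.728) -> (25.92,-28.92), length = 13
  seg 4: (25.92,-28.92) -> (35.113,-38.113), length = 13
  seg 5: (35.113,-38.113) -> (44.305,-47.305), length = 13
  seg 6: (44.305,-47.305) -> (53.497,-56.497), length = 13
  seg 7: (53.497,-56.497) -> (62.69,-65.69), length = 13
  seg 8: (62.69,-65.69) -> (66.313,-52.167), length = 14
Total = 97

Answer: 97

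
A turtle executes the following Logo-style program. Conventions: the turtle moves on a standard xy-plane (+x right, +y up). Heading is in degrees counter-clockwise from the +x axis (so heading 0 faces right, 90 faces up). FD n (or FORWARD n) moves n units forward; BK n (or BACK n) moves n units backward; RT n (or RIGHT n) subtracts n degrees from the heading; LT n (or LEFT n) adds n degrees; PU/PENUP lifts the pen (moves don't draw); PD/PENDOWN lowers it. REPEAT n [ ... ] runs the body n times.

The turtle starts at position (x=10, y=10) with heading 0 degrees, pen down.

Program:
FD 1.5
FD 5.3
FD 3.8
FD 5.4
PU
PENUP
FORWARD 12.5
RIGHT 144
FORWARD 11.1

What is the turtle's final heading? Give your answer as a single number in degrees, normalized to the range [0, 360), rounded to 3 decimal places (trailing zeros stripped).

Executing turtle program step by step:
Start: pos=(10,10), heading=0, pen down
FD 1.5: (10,10) -> (11.5,10) [heading=0, draw]
FD 5.3: (11.5,10) -> (16.8,10) [heading=0, draw]
FD 3.8: (16.8,10) -> (20.6,10) [heading=0, draw]
FD 5.4: (20.6,10) -> (26,10) [heading=0, draw]
PU: pen up
PU: pen up
FD 12.5: (26,10) -> (38.5,10) [heading=0, move]
RT 144: heading 0 -> 216
FD 11.1: (38.5,10) -> (29.52,3.476) [heading=216, move]
Final: pos=(29.52,3.476), heading=216, 4 segment(s) drawn

Answer: 216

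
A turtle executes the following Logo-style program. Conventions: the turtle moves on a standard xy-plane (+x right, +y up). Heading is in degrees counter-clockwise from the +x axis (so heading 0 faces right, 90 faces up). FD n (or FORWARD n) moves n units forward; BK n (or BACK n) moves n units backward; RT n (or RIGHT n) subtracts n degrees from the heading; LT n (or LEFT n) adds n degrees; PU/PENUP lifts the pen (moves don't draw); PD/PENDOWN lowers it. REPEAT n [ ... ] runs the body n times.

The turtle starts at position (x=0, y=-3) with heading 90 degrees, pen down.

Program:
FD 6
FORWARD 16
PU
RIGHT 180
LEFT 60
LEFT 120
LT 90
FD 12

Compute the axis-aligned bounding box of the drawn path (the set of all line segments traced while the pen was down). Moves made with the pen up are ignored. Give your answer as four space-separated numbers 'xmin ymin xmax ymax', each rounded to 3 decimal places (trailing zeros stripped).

Answer: 0 -3 0 19

Derivation:
Executing turtle program step by step:
Start: pos=(0,-3), heading=90, pen down
FD 6: (0,-3) -> (0,3) [heading=90, draw]
FD 16: (0,3) -> (0,19) [heading=90, draw]
PU: pen up
RT 180: heading 90 -> 270
LT 60: heading 270 -> 330
LT 120: heading 330 -> 90
LT 90: heading 90 -> 180
FD 12: (0,19) -> (-12,19) [heading=180, move]
Final: pos=(-12,19), heading=180, 2 segment(s) drawn

Segment endpoints: x in {0, 0, 0}, y in {-3, 3, 19}
xmin=0, ymin=-3, xmax=0, ymax=19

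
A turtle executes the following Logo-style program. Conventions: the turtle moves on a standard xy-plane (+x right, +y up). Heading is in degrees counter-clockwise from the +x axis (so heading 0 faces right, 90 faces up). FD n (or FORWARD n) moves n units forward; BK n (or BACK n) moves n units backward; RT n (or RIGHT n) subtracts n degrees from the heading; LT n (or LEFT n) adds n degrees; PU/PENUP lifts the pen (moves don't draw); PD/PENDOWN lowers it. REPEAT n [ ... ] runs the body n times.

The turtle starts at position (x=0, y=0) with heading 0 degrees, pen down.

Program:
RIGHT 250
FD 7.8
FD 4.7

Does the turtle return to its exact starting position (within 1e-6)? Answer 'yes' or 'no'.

Executing turtle program step by step:
Start: pos=(0,0), heading=0, pen down
RT 250: heading 0 -> 110
FD 7.8: (0,0) -> (-2.668,7.33) [heading=110, draw]
FD 4.7: (-2.668,7.33) -> (-4.275,11.746) [heading=110, draw]
Final: pos=(-4.275,11.746), heading=110, 2 segment(s) drawn

Start position: (0, 0)
Final position: (-4.275, 11.746)
Distance = 12.5; >= 1e-6 -> NOT closed

Answer: no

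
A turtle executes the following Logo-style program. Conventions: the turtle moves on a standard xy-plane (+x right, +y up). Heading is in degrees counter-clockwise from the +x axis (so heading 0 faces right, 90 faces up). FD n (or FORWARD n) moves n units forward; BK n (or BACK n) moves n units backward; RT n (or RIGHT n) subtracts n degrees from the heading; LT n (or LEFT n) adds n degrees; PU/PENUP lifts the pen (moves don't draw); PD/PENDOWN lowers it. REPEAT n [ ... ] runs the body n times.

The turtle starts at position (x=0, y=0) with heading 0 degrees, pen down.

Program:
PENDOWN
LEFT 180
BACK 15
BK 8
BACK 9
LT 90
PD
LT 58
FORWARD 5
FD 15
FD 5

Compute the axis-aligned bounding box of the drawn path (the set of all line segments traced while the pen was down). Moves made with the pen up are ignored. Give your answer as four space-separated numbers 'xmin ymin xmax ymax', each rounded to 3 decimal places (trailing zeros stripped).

Executing turtle program step by step:
Start: pos=(0,0), heading=0, pen down
PD: pen down
LT 180: heading 0 -> 180
BK 15: (0,0) -> (15,0) [heading=180, draw]
BK 8: (15,0) -> (23,0) [heading=180, draw]
BK 9: (23,0) -> (32,0) [heading=180, draw]
LT 90: heading 180 -> 270
PD: pen down
LT 58: heading 270 -> 328
FD 5: (32,0) -> (36.24,-2.65) [heading=328, draw]
FD 15: (36.24,-2.65) -> (48.961,-10.598) [heading=328, draw]
FD 5: (48.961,-10.598) -> (53.201,-13.248) [heading=328, draw]
Final: pos=(53.201,-13.248), heading=328, 6 segment(s) drawn

Segment endpoints: x in {0, 15, 23, 32, 36.24, 48.961, 53.201}, y in {-13.248, -10.598, -2.65, 0, 0, 0, 0}
xmin=0, ymin=-13.248, xmax=53.201, ymax=0

Answer: 0 -13.248 53.201 0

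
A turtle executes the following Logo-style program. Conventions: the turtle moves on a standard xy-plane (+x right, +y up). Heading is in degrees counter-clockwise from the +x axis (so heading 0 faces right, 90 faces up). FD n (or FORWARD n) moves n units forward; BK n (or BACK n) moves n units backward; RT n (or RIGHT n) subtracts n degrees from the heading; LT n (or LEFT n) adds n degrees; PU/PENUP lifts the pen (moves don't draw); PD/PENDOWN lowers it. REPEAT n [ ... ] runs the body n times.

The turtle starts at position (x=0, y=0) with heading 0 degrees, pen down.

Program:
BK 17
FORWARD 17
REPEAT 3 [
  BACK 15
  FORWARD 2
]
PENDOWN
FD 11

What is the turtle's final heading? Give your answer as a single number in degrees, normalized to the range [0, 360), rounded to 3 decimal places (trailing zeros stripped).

Answer: 0

Derivation:
Executing turtle program step by step:
Start: pos=(0,0), heading=0, pen down
BK 17: (0,0) -> (-17,0) [heading=0, draw]
FD 17: (-17,0) -> (0,0) [heading=0, draw]
REPEAT 3 [
  -- iteration 1/3 --
  BK 15: (0,0) -> (-15,0) [heading=0, draw]
  FD 2: (-15,0) -> (-13,0) [heading=0, draw]
  -- iteration 2/3 --
  BK 15: (-13,0) -> (-28,0) [heading=0, draw]
  FD 2: (-28,0) -> (-26,0) [heading=0, draw]
  -- iteration 3/3 --
  BK 15: (-26,0) -> (-41,0) [heading=0, draw]
  FD 2: (-41,0) -> (-39,0) [heading=0, draw]
]
PD: pen down
FD 11: (-39,0) -> (-28,0) [heading=0, draw]
Final: pos=(-28,0), heading=0, 9 segment(s) drawn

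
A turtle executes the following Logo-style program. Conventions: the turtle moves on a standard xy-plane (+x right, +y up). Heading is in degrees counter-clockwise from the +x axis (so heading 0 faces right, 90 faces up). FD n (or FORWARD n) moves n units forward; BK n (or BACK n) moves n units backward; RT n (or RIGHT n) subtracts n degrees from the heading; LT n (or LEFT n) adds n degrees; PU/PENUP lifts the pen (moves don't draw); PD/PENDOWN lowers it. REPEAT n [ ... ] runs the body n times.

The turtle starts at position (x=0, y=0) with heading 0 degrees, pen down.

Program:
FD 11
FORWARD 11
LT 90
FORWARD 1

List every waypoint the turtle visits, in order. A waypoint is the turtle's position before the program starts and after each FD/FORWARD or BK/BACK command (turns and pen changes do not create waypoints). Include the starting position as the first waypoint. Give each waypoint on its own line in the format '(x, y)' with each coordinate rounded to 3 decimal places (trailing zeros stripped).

Answer: (0, 0)
(11, 0)
(22, 0)
(22, 1)

Derivation:
Executing turtle program step by step:
Start: pos=(0,0), heading=0, pen down
FD 11: (0,0) -> (11,0) [heading=0, draw]
FD 11: (11,0) -> (22,0) [heading=0, draw]
LT 90: heading 0 -> 90
FD 1: (22,0) -> (22,1) [heading=90, draw]
Final: pos=(22,1), heading=90, 3 segment(s) drawn
Waypoints (4 total):
(0, 0)
(11, 0)
(22, 0)
(22, 1)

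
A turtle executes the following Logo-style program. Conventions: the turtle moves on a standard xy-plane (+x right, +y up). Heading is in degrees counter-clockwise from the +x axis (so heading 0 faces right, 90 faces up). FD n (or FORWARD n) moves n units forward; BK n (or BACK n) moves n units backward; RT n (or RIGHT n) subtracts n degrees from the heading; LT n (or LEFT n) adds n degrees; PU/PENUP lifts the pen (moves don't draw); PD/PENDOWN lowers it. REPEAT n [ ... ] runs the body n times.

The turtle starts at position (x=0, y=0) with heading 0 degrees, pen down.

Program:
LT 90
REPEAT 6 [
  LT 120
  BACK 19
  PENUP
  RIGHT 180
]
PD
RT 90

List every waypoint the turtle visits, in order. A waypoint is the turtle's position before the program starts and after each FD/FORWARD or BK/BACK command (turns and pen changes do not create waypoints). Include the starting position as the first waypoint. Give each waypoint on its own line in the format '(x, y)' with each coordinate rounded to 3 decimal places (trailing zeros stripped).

Executing turtle program step by step:
Start: pos=(0,0), heading=0, pen down
LT 90: heading 0 -> 90
REPEAT 6 [
  -- iteration 1/6 --
  LT 120: heading 90 -> 210
  BK 19: (0,0) -> (16.454,9.5) [heading=210, draw]
  PU: pen up
  RT 180: heading 210 -> 30
  -- iteration 2/6 --
  LT 120: heading 30 -> 150
  BK 19: (16.454,9.5) -> (32.909,0) [heading=150, move]
  PU: pen up
  RT 180: heading 150 -> 330
  -- iteration 3/6 --
  LT 120: heading 330 -> 90
  BK 19: (32.909,0) -> (32.909,-19) [heading=90, move]
  PU: pen up
  RT 180: heading 90 -> 270
  -- iteration 4/6 --
  LT 120: heading 270 -> 30
  BK 19: (32.909,-19) -> (16.454,-28.5) [heading=30, move]
  PU: pen up
  RT 180: heading 30 -> 210
  -- iteration 5/6 --
  LT 120: heading 210 -> 330
  BK 19: (16.454,-28.5) -> (0,-19) [heading=330, move]
  PU: pen up
  RT 180: heading 330 -> 150
  -- iteration 6/6 --
  LT 120: heading 150 -> 270
  BK 19: (0,-19) -> (0,0) [heading=270, move]
  PU: pen up
  RT 180: heading 270 -> 90
]
PD: pen down
RT 90: heading 90 -> 0
Final: pos=(0,0), heading=0, 1 segment(s) drawn
Waypoints (7 total):
(0, 0)
(16.454, 9.5)
(32.909, 0)
(32.909, -19)
(16.454, -28.5)
(0, -19)
(0, 0)

Answer: (0, 0)
(16.454, 9.5)
(32.909, 0)
(32.909, -19)
(16.454, -28.5)
(0, -19)
(0, 0)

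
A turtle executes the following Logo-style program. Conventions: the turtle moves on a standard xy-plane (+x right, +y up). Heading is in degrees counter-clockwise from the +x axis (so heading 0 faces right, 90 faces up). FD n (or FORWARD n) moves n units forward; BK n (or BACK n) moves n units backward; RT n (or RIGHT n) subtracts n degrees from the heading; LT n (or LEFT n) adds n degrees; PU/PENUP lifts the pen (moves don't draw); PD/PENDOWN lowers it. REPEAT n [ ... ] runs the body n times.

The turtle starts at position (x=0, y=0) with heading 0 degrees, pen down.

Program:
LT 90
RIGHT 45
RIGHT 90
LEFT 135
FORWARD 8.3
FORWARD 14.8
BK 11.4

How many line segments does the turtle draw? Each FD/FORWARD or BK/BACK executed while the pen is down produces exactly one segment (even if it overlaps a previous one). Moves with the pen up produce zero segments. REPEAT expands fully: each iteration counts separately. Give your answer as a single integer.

Executing turtle program step by step:
Start: pos=(0,0), heading=0, pen down
LT 90: heading 0 -> 90
RT 45: heading 90 -> 45
RT 90: heading 45 -> 315
LT 135: heading 315 -> 90
FD 8.3: (0,0) -> (0,8.3) [heading=90, draw]
FD 14.8: (0,8.3) -> (0,23.1) [heading=90, draw]
BK 11.4: (0,23.1) -> (0,11.7) [heading=90, draw]
Final: pos=(0,11.7), heading=90, 3 segment(s) drawn
Segments drawn: 3

Answer: 3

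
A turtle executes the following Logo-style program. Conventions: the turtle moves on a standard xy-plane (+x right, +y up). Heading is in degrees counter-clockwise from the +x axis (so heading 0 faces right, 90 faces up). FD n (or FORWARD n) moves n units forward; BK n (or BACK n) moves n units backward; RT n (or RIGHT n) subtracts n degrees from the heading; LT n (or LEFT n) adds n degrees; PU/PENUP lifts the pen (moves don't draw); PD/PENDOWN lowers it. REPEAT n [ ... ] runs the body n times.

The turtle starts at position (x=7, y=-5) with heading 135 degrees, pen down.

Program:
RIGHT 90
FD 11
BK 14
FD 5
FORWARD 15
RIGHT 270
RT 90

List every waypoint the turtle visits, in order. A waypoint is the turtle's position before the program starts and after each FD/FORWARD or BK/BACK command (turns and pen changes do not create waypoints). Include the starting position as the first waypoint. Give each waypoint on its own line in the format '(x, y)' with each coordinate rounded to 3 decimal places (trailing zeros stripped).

Answer: (7, -5)
(14.778, 2.778)
(4.879, -7.121)
(8.414, -3.586)
(19.021, 7.021)

Derivation:
Executing turtle program step by step:
Start: pos=(7,-5), heading=135, pen down
RT 90: heading 135 -> 45
FD 11: (7,-5) -> (14.778,2.778) [heading=45, draw]
BK 14: (14.778,2.778) -> (4.879,-7.121) [heading=45, draw]
FD 5: (4.879,-7.121) -> (8.414,-3.586) [heading=45, draw]
FD 15: (8.414,-3.586) -> (19.021,7.021) [heading=45, draw]
RT 270: heading 45 -> 135
RT 90: heading 135 -> 45
Final: pos=(19.021,7.021), heading=45, 4 segment(s) drawn
Waypoints (5 total):
(7, -5)
(14.778, 2.778)
(4.879, -7.121)
(8.414, -3.586)
(19.021, 7.021)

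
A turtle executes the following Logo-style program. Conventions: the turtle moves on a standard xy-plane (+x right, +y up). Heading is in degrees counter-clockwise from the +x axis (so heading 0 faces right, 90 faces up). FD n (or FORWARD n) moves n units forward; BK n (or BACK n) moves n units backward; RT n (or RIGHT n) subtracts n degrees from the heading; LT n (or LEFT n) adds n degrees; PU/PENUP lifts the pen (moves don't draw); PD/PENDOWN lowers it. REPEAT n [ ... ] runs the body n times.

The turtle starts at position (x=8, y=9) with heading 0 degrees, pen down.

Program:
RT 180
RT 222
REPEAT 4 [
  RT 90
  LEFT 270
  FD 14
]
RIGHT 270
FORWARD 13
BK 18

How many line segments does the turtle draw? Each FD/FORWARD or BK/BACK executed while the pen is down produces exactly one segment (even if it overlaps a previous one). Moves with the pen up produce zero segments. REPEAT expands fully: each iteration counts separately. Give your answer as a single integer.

Answer: 6

Derivation:
Executing turtle program step by step:
Start: pos=(8,9), heading=0, pen down
RT 180: heading 0 -> 180
RT 222: heading 180 -> 318
REPEAT 4 [
  -- iteration 1/4 --
  RT 90: heading 318 -> 228
  LT 270: heading 228 -> 138
  FD 14: (8,9) -> (-2.404,18.368) [heading=138, draw]
  -- iteration 2/4 --
  RT 90: heading 138 -> 48
  LT 270: heading 48 -> 318
  FD 14: (-2.404,18.368) -> (8,9) [heading=318, draw]
  -- iteration 3/4 --
  RT 90: heading 318 -> 228
  LT 270: heading 228 -> 138
  FD 14: (8,9) -> (-2.404,18.368) [heading=138, draw]
  -- iteration 4/4 --
  RT 90: heading 138 -> 48
  LT 270: heading 48 -> 318
  FD 14: (-2.404,18.368) -> (8,9) [heading=318, draw]
]
RT 270: heading 318 -> 48
FD 13: (8,9) -> (16.699,18.661) [heading=48, draw]
BK 18: (16.699,18.661) -> (4.654,5.284) [heading=48, draw]
Final: pos=(4.654,5.284), heading=48, 6 segment(s) drawn
Segments drawn: 6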